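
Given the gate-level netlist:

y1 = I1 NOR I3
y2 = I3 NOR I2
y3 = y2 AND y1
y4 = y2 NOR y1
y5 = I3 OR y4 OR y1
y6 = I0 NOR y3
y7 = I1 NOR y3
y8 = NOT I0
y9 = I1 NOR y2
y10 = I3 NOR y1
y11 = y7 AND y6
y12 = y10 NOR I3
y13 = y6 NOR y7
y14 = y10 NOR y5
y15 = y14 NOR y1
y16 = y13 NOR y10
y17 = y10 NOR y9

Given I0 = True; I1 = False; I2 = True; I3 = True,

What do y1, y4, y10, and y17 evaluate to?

y1 = I1 NOR I3 = False NOR True = False
y2 = I3 NOR I2 = True NOR True = False
y4 = y2 NOR y1 = False NOR False = True
y9 = I1 NOR y2 = False NOR False = True
y10 = I3 NOR y1 = True NOR False = False
y17 = y10 NOR y9 = False NOR True = False

y1 = False, y4 = True, y10 = False, y17 = False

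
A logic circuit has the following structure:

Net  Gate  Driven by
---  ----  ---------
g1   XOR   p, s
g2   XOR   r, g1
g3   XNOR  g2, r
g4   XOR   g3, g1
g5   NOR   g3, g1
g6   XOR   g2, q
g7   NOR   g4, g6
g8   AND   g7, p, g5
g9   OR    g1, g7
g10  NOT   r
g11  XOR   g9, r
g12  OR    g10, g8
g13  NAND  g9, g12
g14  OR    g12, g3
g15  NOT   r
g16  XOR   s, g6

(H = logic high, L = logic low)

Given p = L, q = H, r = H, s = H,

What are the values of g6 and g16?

g6 = H; g16 = L

g1 = p XOR s = L XOR H = H
g2 = r XOR g1 = H XOR H = L
g6 = g2 XOR q = L XOR H = H
g16 = s XOR g6 = H XOR H = L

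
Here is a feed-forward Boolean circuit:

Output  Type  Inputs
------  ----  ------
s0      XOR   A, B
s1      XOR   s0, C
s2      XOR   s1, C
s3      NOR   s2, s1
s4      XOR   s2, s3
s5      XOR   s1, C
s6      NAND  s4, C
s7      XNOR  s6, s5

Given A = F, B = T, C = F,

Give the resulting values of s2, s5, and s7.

s0 = A XOR B = F XOR T = T
s1 = s0 XOR C = T XOR F = T
s2 = s1 XOR C = T XOR F = T
s3 = s2 NOR s1 = T NOR T = F
s4 = s2 XOR s3 = T XOR F = T
s5 = s1 XOR C = T XOR F = T
s6 = s4 NAND C = T NAND F = T
s7 = s6 XNOR s5 = T XNOR T = T

s2 = T  s5 = T  s7 = T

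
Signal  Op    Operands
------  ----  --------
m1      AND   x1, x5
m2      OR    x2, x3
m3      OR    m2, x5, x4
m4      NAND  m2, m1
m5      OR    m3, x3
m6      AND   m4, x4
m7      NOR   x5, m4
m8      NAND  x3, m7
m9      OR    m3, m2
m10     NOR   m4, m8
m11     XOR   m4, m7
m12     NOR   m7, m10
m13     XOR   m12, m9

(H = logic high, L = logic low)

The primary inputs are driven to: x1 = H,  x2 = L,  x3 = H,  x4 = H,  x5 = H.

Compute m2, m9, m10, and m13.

m1 = x1 AND x5 = H AND H = H
m2 = x2 OR x3 = L OR H = H
m3 = m2 OR x5 OR x4 = H OR H OR H = H
m4 = m2 NAND m1 = H NAND H = L
m7 = x5 NOR m4 = H NOR L = L
m8 = x3 NAND m7 = H NAND L = H
m9 = m3 OR m2 = H OR H = H
m10 = m4 NOR m8 = L NOR H = L
m12 = m7 NOR m10 = L NOR L = H
m13 = m12 XOR m9 = H XOR H = L

m2 = H; m9 = H; m10 = L; m13 = L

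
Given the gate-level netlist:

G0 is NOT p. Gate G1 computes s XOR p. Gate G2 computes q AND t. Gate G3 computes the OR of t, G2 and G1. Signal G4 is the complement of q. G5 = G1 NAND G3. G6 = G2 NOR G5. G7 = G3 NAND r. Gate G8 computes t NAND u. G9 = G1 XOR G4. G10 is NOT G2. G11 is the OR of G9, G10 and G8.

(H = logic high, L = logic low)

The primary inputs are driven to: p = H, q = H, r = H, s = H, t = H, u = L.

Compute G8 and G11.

G1 = s XOR p = H XOR H = L
G2 = q AND t = H AND H = H
G4 = NOT q = NOT H = L
G8 = t NAND u = H NAND L = H
G9 = G1 XOR G4 = L XOR L = L
G10 = NOT G2 = NOT H = L
G11 = G9 OR G10 OR G8 = L OR L OR H = H

G8 = H; G11 = H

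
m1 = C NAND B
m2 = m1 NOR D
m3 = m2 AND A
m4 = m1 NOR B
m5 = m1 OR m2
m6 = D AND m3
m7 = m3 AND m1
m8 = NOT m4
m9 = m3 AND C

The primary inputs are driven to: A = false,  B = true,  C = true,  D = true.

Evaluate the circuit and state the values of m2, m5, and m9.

m1 = C NAND B = true NAND true = false
m2 = m1 NOR D = false NOR true = false
m3 = m2 AND A = false AND false = false
m5 = m1 OR m2 = false OR false = false
m9 = m3 AND C = false AND true = false

m2 = false; m5 = false; m9 = false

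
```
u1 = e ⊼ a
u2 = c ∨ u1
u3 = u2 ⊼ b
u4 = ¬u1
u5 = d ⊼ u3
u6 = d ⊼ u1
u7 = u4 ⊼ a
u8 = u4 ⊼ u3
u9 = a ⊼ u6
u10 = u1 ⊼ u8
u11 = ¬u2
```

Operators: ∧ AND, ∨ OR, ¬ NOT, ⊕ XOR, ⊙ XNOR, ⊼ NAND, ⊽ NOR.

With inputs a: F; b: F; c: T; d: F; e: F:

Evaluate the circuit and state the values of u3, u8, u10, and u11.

u1 = e NAND a = F NAND F = T
u2 = c OR u1 = T OR T = T
u3 = u2 NAND b = T NAND F = T
u4 = NOT u1 = NOT T = F
u8 = u4 NAND u3 = F NAND T = T
u10 = u1 NAND u8 = T NAND T = F
u11 = NOT u2 = NOT T = F

u3 = T; u8 = T; u10 = F; u11 = F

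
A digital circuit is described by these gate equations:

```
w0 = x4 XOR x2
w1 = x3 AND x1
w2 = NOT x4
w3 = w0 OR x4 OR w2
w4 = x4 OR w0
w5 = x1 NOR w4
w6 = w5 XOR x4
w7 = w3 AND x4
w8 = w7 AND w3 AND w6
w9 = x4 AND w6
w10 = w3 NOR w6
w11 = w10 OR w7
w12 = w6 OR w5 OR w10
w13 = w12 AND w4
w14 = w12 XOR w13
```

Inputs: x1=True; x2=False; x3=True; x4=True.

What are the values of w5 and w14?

w0 = x4 XOR x2 = True XOR False = True
w2 = NOT x4 = NOT True = False
w3 = w0 OR x4 OR w2 = True OR True OR False = True
w4 = x4 OR w0 = True OR True = True
w5 = x1 NOR w4 = True NOR True = False
w6 = w5 XOR x4 = False XOR True = True
w10 = w3 NOR w6 = True NOR True = False
w12 = w6 OR w5 OR w10 = True OR False OR False = True
w13 = w12 AND w4 = True AND True = True
w14 = w12 XOR w13 = True XOR True = False

w5 = False, w14 = False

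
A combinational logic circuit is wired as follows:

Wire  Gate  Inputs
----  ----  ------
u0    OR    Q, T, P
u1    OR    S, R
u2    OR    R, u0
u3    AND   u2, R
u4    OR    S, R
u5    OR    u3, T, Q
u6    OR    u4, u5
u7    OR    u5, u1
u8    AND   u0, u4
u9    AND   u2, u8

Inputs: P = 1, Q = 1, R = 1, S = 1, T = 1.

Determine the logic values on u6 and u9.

u6 = 1  u9 = 1

u0 = Q OR T OR P = 1 OR 1 OR 1 = 1
u2 = R OR u0 = 1 OR 1 = 1
u3 = u2 AND R = 1 AND 1 = 1
u4 = S OR R = 1 OR 1 = 1
u5 = u3 OR T OR Q = 1 OR 1 OR 1 = 1
u6 = u4 OR u5 = 1 OR 1 = 1
u8 = u0 AND u4 = 1 AND 1 = 1
u9 = u2 AND u8 = 1 AND 1 = 1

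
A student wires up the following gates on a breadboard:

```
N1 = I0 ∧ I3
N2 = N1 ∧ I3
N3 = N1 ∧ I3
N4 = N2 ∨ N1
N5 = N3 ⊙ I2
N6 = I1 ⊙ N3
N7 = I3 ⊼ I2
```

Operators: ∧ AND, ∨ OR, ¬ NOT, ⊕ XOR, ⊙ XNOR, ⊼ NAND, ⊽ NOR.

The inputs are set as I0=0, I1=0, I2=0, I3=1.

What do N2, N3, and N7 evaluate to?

N2 = 0; N3 = 0; N7 = 1

N1 = I0 AND I3 = 0 AND 1 = 0
N2 = N1 AND I3 = 0 AND 1 = 0
N3 = N1 AND I3 = 0 AND 1 = 0
N7 = I3 NAND I2 = 1 NAND 0 = 1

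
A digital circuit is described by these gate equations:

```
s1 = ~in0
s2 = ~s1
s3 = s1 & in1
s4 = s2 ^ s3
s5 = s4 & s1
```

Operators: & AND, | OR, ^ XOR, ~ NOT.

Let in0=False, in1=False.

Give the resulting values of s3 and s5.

s3 = False, s5 = False

s1 = NOT in0 = NOT False = True
s2 = NOT s1 = NOT True = False
s3 = s1 AND in1 = True AND False = False
s4 = s2 XOR s3 = False XOR False = False
s5 = s4 AND s1 = False AND True = False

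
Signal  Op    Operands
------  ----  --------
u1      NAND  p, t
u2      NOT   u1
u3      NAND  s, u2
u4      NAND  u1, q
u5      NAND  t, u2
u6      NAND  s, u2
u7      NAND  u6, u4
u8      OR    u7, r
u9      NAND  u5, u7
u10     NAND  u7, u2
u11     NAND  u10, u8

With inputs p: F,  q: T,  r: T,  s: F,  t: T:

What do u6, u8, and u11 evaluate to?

u6 = T; u8 = T; u11 = F

u1 = p NAND t = F NAND T = T
u2 = NOT u1 = NOT T = F
u4 = u1 NAND q = T NAND T = F
u6 = s NAND u2 = F NAND F = T
u7 = u6 NAND u4 = T NAND F = T
u8 = u7 OR r = T OR T = T
u10 = u7 NAND u2 = T NAND F = T
u11 = u10 NAND u8 = T NAND T = F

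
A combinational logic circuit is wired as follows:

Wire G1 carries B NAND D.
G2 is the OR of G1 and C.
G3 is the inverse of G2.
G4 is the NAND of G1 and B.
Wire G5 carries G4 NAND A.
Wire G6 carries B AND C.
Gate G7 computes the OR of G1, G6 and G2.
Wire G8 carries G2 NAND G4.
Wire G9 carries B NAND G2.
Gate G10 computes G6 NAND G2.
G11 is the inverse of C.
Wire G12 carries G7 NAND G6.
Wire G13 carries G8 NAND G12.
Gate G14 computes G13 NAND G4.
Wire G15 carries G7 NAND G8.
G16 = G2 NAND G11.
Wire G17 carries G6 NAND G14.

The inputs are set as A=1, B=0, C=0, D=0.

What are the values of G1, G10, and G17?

G1 = B NAND D = 0 NAND 0 = 1
G2 = G1 OR C = 1 OR 0 = 1
G4 = G1 NAND B = 1 NAND 0 = 1
G6 = B AND C = 0 AND 0 = 0
G7 = G1 OR G6 OR G2 = 1 OR 0 OR 1 = 1
G8 = G2 NAND G4 = 1 NAND 1 = 0
G10 = G6 NAND G2 = 0 NAND 1 = 1
G12 = G7 NAND G6 = 1 NAND 0 = 1
G13 = G8 NAND G12 = 0 NAND 1 = 1
G14 = G13 NAND G4 = 1 NAND 1 = 0
G17 = G6 NAND G14 = 0 NAND 0 = 1

G1 = 1  G10 = 1  G17 = 1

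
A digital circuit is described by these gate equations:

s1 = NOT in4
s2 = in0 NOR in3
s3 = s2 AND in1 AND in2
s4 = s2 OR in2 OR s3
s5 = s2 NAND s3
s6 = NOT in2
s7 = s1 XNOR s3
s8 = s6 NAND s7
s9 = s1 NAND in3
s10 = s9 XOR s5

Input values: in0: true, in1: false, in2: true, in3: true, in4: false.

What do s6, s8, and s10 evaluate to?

s6 = false; s8 = true; s10 = true

s1 = NOT in4 = NOT false = true
s2 = in0 NOR in3 = true NOR true = false
s3 = s2 AND in1 AND in2 = false AND false AND true = false
s5 = s2 NAND s3 = false NAND false = true
s6 = NOT in2 = NOT true = false
s7 = s1 XNOR s3 = true XNOR false = false
s8 = s6 NAND s7 = false NAND false = true
s9 = s1 NAND in3 = true NAND true = false
s10 = s9 XOR s5 = false XOR true = true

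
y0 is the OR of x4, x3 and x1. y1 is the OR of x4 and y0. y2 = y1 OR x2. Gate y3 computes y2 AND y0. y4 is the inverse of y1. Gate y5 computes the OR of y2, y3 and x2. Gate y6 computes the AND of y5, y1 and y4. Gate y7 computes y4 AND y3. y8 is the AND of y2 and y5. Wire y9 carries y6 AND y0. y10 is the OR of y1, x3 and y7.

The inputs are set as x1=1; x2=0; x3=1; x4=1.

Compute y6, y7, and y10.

y0 = x4 OR x3 OR x1 = 1 OR 1 OR 1 = 1
y1 = x4 OR y0 = 1 OR 1 = 1
y2 = y1 OR x2 = 1 OR 0 = 1
y3 = y2 AND y0 = 1 AND 1 = 1
y4 = NOT y1 = NOT 1 = 0
y5 = y2 OR y3 OR x2 = 1 OR 1 OR 0 = 1
y6 = y5 AND y1 AND y4 = 1 AND 1 AND 0 = 0
y7 = y4 AND y3 = 0 AND 1 = 0
y10 = y1 OR x3 OR y7 = 1 OR 1 OR 0 = 1

y6 = 0, y7 = 0, y10 = 1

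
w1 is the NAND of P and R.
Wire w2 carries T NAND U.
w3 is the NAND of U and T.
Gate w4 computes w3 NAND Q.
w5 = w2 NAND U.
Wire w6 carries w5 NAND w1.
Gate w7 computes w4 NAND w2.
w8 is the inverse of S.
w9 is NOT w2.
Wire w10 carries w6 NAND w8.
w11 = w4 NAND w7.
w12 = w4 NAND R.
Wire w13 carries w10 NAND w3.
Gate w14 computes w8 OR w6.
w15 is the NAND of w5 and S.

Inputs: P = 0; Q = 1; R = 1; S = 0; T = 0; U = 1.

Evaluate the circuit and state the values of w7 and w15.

w7 = 1, w15 = 1

w2 = T NAND U = 0 NAND 1 = 1
w3 = U NAND T = 1 NAND 0 = 1
w4 = w3 NAND Q = 1 NAND 1 = 0
w5 = w2 NAND U = 1 NAND 1 = 0
w7 = w4 NAND w2 = 0 NAND 1 = 1
w15 = w5 NAND S = 0 NAND 0 = 1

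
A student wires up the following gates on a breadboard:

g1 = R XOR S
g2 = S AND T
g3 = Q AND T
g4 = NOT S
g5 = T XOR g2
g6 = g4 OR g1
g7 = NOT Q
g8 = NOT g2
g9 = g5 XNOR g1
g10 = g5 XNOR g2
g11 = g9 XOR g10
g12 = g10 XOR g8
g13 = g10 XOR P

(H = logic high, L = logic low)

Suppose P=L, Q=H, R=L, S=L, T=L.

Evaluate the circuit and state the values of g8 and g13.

g8 = H, g13 = H

g2 = S AND T = L AND L = L
g5 = T XOR g2 = L XOR L = L
g8 = NOT g2 = NOT L = H
g10 = g5 XNOR g2 = L XNOR L = H
g13 = g10 XOR P = H XOR L = H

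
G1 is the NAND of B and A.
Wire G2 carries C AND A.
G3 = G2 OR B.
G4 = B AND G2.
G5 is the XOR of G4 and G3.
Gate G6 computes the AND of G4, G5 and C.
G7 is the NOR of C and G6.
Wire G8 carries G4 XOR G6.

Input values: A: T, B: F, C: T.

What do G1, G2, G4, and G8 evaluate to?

G1 = B NAND A = F NAND T = T
G2 = C AND A = T AND T = T
G3 = G2 OR B = T OR F = T
G4 = B AND G2 = F AND T = F
G5 = G4 XOR G3 = F XOR T = T
G6 = G4 AND G5 AND C = F AND T AND T = F
G8 = G4 XOR G6 = F XOR F = F

G1 = T, G2 = T, G4 = F, G8 = F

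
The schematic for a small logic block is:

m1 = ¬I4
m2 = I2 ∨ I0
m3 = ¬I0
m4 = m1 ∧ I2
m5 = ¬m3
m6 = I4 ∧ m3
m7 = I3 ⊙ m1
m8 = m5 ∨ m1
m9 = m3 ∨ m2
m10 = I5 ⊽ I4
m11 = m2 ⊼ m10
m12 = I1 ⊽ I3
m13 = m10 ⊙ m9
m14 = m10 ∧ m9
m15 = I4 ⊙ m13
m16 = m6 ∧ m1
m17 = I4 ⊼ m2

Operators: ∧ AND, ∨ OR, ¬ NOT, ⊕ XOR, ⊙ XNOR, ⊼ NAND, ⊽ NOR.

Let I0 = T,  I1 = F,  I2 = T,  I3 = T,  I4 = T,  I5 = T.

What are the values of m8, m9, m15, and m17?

m8 = T; m9 = T; m15 = F; m17 = F

m1 = NOT I4 = NOT T = F
m2 = I2 OR I0 = T OR T = T
m3 = NOT I0 = NOT T = F
m5 = NOT m3 = NOT F = T
m8 = m5 OR m1 = T OR F = T
m9 = m3 OR m2 = F OR T = T
m10 = I5 NOR I4 = T NOR T = F
m13 = m10 XNOR m9 = F XNOR T = F
m15 = I4 XNOR m13 = T XNOR F = F
m17 = I4 NAND m2 = T NAND T = F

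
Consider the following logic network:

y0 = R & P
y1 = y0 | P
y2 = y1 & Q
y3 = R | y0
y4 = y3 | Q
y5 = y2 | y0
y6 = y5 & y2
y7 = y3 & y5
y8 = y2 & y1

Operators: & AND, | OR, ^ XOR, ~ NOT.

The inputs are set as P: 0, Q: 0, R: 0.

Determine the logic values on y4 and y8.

y4 = 0, y8 = 0

y0 = R AND P = 0 AND 0 = 0
y1 = y0 OR P = 0 OR 0 = 0
y2 = y1 AND Q = 0 AND 0 = 0
y3 = R OR y0 = 0 OR 0 = 0
y4 = y3 OR Q = 0 OR 0 = 0
y8 = y2 AND y1 = 0 AND 0 = 0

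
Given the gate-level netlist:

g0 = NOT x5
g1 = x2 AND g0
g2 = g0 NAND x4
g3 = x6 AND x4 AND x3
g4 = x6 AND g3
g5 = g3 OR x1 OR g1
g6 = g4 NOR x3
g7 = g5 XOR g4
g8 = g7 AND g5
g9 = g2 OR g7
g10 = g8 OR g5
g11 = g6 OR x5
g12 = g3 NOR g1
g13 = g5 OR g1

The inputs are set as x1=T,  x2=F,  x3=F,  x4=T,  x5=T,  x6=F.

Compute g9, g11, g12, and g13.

g9 = T; g11 = T; g12 = T; g13 = T

g0 = NOT x5 = NOT T = F
g1 = x2 AND g0 = F AND F = F
g2 = g0 NAND x4 = F NAND T = T
g3 = x6 AND x4 AND x3 = F AND T AND F = F
g4 = x6 AND g3 = F AND F = F
g5 = g3 OR x1 OR g1 = F OR T OR F = T
g6 = g4 NOR x3 = F NOR F = T
g7 = g5 XOR g4 = T XOR F = T
g9 = g2 OR g7 = T OR T = T
g11 = g6 OR x5 = T OR T = T
g12 = g3 NOR g1 = F NOR F = T
g13 = g5 OR g1 = T OR F = T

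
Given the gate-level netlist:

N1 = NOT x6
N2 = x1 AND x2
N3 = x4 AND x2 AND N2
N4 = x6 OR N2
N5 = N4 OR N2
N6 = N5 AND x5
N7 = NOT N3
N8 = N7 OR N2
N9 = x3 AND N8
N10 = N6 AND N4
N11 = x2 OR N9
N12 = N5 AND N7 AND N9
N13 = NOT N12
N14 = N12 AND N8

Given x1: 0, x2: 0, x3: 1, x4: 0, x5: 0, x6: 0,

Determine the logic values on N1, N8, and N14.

N1 = 1, N8 = 1, N14 = 0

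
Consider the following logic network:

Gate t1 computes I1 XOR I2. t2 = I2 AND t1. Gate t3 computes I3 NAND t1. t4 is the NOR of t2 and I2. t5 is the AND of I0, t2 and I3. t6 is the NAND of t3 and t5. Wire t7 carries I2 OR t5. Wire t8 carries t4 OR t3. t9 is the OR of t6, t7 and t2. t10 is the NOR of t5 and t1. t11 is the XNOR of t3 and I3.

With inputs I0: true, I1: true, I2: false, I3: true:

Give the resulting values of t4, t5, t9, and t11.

t4 = true, t5 = false, t9 = true, t11 = false

t1 = I1 XOR I2 = true XOR false = true
t2 = I2 AND t1 = false AND true = false
t3 = I3 NAND t1 = true NAND true = false
t4 = t2 NOR I2 = false NOR false = true
t5 = I0 AND t2 AND I3 = true AND false AND true = false
t6 = t3 NAND t5 = false NAND false = true
t7 = I2 OR t5 = false OR false = false
t9 = t6 OR t7 OR t2 = true OR false OR false = true
t11 = t3 XNOR I3 = false XNOR true = false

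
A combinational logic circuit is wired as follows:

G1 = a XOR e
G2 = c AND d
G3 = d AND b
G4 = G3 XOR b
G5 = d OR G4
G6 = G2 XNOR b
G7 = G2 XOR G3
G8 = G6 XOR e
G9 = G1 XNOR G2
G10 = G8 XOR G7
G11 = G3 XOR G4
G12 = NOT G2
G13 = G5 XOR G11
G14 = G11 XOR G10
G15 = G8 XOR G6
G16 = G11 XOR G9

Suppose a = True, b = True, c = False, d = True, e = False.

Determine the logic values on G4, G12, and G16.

G1 = a XOR e = True XOR False = True
G2 = c AND d = False AND True = False
G3 = d AND b = True AND True = True
G4 = G3 XOR b = True XOR True = False
G9 = G1 XNOR G2 = True XNOR False = False
G11 = G3 XOR G4 = True XOR False = True
G12 = NOT G2 = NOT False = True
G16 = G11 XOR G9 = True XOR False = True

G4 = False  G12 = True  G16 = True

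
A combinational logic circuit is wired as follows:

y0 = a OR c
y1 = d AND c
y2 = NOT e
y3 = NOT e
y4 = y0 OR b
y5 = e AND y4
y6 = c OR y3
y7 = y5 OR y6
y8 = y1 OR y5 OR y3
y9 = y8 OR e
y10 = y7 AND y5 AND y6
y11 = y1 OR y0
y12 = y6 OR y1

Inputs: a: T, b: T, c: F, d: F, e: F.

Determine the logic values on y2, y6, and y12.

y1 = d AND c = F AND F = F
y2 = NOT e = NOT F = T
y3 = NOT e = NOT F = T
y6 = c OR y3 = F OR T = T
y12 = y6 OR y1 = T OR F = T

y2 = T; y6 = T; y12 = T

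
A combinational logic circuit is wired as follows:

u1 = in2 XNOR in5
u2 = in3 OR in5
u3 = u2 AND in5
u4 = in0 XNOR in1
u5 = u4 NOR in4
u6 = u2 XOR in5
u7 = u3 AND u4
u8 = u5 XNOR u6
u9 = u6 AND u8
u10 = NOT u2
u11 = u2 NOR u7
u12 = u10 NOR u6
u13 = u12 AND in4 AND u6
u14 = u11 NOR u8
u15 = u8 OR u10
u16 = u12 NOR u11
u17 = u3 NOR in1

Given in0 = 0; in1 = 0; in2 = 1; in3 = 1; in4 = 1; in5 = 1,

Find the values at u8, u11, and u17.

u8 = 1, u11 = 0, u17 = 0

u2 = in3 OR in5 = 1 OR 1 = 1
u3 = u2 AND in5 = 1 AND 1 = 1
u4 = in0 XNOR in1 = 0 XNOR 0 = 1
u5 = u4 NOR in4 = 1 NOR 1 = 0
u6 = u2 XOR in5 = 1 XOR 1 = 0
u7 = u3 AND u4 = 1 AND 1 = 1
u8 = u5 XNOR u6 = 0 XNOR 0 = 1
u11 = u2 NOR u7 = 1 NOR 1 = 0
u17 = u3 NOR in1 = 1 NOR 0 = 0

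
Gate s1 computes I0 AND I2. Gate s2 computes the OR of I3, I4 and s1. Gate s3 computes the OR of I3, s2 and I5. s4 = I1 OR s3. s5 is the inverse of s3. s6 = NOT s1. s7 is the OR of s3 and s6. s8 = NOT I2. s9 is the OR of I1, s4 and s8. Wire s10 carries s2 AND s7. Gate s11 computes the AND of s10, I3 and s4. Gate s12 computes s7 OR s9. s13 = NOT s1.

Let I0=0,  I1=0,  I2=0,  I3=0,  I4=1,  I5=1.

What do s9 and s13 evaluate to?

s9 = 1, s13 = 1

s1 = I0 AND I2 = 0 AND 0 = 0
s2 = I3 OR I4 OR s1 = 0 OR 1 OR 0 = 1
s3 = I3 OR s2 OR I5 = 0 OR 1 OR 1 = 1
s4 = I1 OR s3 = 0 OR 1 = 1
s8 = NOT I2 = NOT 0 = 1
s9 = I1 OR s4 OR s8 = 0 OR 1 OR 1 = 1
s13 = NOT s1 = NOT 0 = 1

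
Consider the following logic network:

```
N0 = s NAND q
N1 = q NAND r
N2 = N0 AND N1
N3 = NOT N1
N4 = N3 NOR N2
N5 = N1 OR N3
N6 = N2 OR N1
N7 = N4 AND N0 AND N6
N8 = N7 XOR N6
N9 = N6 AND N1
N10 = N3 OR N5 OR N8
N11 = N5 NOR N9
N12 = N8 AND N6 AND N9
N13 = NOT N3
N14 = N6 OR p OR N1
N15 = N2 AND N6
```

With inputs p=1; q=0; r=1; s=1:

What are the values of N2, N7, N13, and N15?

N2 = 1; N7 = 0; N13 = 1; N15 = 1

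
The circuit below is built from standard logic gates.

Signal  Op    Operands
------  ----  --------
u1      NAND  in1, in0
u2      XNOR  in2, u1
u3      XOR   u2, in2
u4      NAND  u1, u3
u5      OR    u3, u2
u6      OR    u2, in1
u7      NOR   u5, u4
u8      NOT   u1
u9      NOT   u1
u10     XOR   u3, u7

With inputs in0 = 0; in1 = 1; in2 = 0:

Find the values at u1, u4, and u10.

u1 = 1, u4 = 1, u10 = 0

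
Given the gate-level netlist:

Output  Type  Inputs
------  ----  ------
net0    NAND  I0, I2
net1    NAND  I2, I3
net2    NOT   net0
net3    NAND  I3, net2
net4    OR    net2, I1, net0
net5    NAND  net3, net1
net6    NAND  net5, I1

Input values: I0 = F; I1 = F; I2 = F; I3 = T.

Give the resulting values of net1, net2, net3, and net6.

net0 = I0 NAND I2 = F NAND F = T
net1 = I2 NAND I3 = F NAND T = T
net2 = NOT net0 = NOT T = F
net3 = I3 NAND net2 = T NAND F = T
net5 = net3 NAND net1 = T NAND T = F
net6 = net5 NAND I1 = F NAND F = T

net1 = T, net2 = F, net3 = T, net6 = T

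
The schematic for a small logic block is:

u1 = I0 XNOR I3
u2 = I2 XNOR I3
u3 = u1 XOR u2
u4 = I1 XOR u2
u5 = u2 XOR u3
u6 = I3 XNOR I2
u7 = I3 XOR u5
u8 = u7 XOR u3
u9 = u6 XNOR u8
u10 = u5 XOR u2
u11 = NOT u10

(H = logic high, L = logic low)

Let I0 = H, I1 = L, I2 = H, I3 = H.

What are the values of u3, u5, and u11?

u3 = L; u5 = H; u11 = H

u1 = I0 XNOR I3 = H XNOR H = H
u2 = I2 XNOR I3 = H XNOR H = H
u3 = u1 XOR u2 = H XOR H = L
u5 = u2 XOR u3 = H XOR L = H
u10 = u5 XOR u2 = H XOR H = L
u11 = NOT u10 = NOT L = H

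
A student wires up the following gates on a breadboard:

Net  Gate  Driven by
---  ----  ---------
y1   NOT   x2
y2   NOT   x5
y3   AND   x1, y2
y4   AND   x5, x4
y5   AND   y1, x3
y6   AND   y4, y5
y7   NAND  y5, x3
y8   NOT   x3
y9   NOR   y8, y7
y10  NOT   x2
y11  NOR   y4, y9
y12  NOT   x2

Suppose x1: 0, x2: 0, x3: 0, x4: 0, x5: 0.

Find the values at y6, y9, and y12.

y6 = 0; y9 = 0; y12 = 1

y1 = NOT x2 = NOT 0 = 1
y4 = x5 AND x4 = 0 AND 0 = 0
y5 = y1 AND x3 = 1 AND 0 = 0
y6 = y4 AND y5 = 0 AND 0 = 0
y7 = y5 NAND x3 = 0 NAND 0 = 1
y8 = NOT x3 = NOT 0 = 1
y9 = y8 NOR y7 = 1 NOR 1 = 0
y12 = NOT x2 = NOT 0 = 1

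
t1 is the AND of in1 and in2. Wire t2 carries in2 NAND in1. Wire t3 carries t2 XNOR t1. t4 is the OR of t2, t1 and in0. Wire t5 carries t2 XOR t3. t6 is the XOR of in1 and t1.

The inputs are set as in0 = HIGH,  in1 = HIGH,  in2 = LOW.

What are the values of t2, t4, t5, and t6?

t2 = HIGH, t4 = HIGH, t5 = HIGH, t6 = HIGH

t1 = in1 AND in2 = HIGH AND LOW = LOW
t2 = in2 NAND in1 = LOW NAND HIGH = HIGH
t3 = t2 XNOR t1 = HIGH XNOR LOW = LOW
t4 = t2 OR t1 OR in0 = HIGH OR LOW OR HIGH = HIGH
t5 = t2 XOR t3 = HIGH XOR LOW = HIGH
t6 = in1 XOR t1 = HIGH XOR LOW = HIGH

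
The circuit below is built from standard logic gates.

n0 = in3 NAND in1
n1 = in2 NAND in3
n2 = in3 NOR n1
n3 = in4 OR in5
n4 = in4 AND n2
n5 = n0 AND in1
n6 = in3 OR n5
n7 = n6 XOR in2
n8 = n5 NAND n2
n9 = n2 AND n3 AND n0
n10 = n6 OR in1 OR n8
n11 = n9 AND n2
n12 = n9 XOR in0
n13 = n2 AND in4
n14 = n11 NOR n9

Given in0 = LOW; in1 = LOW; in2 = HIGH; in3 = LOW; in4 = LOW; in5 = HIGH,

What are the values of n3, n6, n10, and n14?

n3 = HIGH, n6 = LOW, n10 = HIGH, n14 = HIGH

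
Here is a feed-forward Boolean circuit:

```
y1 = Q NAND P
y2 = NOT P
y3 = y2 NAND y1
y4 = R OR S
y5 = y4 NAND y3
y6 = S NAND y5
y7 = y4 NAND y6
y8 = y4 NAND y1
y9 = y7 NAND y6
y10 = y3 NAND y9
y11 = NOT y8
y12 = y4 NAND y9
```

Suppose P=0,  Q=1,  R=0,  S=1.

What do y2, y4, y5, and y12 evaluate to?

y1 = Q NAND P = 1 NAND 0 = 1
y2 = NOT P = NOT 0 = 1
y3 = y2 NAND y1 = 1 NAND 1 = 0
y4 = R OR S = 0 OR 1 = 1
y5 = y4 NAND y3 = 1 NAND 0 = 1
y6 = S NAND y5 = 1 NAND 1 = 0
y7 = y4 NAND y6 = 1 NAND 0 = 1
y9 = y7 NAND y6 = 1 NAND 0 = 1
y12 = y4 NAND y9 = 1 NAND 1 = 0

y2 = 1  y4 = 1  y5 = 1  y12 = 0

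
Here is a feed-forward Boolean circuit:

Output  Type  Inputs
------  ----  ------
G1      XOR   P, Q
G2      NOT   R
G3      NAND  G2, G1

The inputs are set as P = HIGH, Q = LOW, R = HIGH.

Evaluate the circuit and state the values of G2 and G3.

G1 = P XOR Q = HIGH XOR LOW = HIGH
G2 = NOT R = NOT HIGH = LOW
G3 = G2 NAND G1 = LOW NAND HIGH = HIGH

G2 = LOW, G3 = HIGH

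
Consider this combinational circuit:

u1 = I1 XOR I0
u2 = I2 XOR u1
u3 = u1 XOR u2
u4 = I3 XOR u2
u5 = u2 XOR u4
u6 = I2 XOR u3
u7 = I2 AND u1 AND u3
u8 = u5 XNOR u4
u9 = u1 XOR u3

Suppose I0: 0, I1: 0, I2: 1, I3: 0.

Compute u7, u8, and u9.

u1 = I1 XOR I0 = 0 XOR 0 = 0
u2 = I2 XOR u1 = 1 XOR 0 = 1
u3 = u1 XOR u2 = 0 XOR 1 = 1
u4 = I3 XOR u2 = 0 XOR 1 = 1
u5 = u2 XOR u4 = 1 XOR 1 = 0
u7 = I2 AND u1 AND u3 = 1 AND 0 AND 1 = 0
u8 = u5 XNOR u4 = 0 XNOR 1 = 0
u9 = u1 XOR u3 = 0 XOR 1 = 1

u7 = 0  u8 = 0  u9 = 1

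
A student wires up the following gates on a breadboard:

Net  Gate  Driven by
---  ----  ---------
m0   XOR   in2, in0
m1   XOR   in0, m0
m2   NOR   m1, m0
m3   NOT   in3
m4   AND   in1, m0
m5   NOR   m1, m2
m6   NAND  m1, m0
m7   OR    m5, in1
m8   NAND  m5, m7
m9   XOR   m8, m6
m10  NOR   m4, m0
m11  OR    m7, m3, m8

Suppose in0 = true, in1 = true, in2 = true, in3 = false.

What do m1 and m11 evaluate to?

m1 = true; m11 = true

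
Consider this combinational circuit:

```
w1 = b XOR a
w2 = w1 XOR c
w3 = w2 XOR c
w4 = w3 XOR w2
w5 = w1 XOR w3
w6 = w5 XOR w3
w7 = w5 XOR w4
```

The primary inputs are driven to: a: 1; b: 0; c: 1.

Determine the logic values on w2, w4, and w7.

w1 = b XOR a = 0 XOR 1 = 1
w2 = w1 XOR c = 1 XOR 1 = 0
w3 = w2 XOR c = 0 XOR 1 = 1
w4 = w3 XOR w2 = 1 XOR 0 = 1
w5 = w1 XOR w3 = 1 XOR 1 = 0
w7 = w5 XOR w4 = 0 XOR 1 = 1

w2 = 0, w4 = 1, w7 = 1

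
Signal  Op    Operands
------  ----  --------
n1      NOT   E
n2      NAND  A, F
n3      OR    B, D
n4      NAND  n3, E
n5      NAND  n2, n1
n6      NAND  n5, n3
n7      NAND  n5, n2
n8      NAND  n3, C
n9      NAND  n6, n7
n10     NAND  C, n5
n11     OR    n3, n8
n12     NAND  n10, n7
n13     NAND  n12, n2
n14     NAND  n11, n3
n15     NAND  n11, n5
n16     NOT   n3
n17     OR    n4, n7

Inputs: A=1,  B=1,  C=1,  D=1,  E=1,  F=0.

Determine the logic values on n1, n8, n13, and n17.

n1 = 0, n8 = 0, n13 = 0, n17 = 0

n1 = NOT E = NOT 1 = 0
n2 = A NAND F = 1 NAND 0 = 1
n3 = B OR D = 1 OR 1 = 1
n4 = n3 NAND E = 1 NAND 1 = 0
n5 = n2 NAND n1 = 1 NAND 0 = 1
n7 = n5 NAND n2 = 1 NAND 1 = 0
n8 = n3 NAND C = 1 NAND 1 = 0
n10 = C NAND n5 = 1 NAND 1 = 0
n12 = n10 NAND n7 = 0 NAND 0 = 1
n13 = n12 NAND n2 = 1 NAND 1 = 0
n17 = n4 OR n7 = 0 OR 0 = 0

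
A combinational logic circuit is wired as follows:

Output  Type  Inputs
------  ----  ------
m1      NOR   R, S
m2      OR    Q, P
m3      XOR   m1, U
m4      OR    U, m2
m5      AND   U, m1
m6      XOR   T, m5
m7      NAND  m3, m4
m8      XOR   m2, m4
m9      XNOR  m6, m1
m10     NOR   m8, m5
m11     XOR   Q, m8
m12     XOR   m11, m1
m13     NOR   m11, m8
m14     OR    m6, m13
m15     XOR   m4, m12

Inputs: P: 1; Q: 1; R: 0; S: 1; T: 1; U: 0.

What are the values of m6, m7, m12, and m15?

m6 = 1; m7 = 1; m12 = 1; m15 = 0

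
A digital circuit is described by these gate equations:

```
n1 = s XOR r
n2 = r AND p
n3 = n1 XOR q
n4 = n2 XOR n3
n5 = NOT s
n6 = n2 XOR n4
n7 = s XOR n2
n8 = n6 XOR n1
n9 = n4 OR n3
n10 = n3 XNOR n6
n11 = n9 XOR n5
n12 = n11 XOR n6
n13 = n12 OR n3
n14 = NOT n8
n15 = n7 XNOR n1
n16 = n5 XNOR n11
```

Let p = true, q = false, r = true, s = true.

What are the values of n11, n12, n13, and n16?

n11 = true, n12 = true, n13 = true, n16 = false

n1 = s XOR r = true XOR true = false
n2 = r AND p = true AND true = true
n3 = n1 XOR q = false XOR false = false
n4 = n2 XOR n3 = true XOR false = true
n5 = NOT s = NOT true = false
n6 = n2 XOR n4 = true XOR true = false
n9 = n4 OR n3 = true OR false = true
n11 = n9 XOR n5 = true XOR false = true
n12 = n11 XOR n6 = true XOR false = true
n13 = n12 OR n3 = true OR false = true
n16 = n5 XNOR n11 = false XNOR true = false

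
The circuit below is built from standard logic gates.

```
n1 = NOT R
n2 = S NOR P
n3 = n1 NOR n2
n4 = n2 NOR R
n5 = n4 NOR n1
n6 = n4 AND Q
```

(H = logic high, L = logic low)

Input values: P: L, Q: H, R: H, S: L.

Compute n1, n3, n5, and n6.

n1 = NOT R = NOT H = L
n2 = S NOR P = L NOR L = H
n3 = n1 NOR n2 = L NOR H = L
n4 = n2 NOR R = H NOR H = L
n5 = n4 NOR n1 = L NOR L = H
n6 = n4 AND Q = L AND H = L

n1 = L, n3 = L, n5 = H, n6 = L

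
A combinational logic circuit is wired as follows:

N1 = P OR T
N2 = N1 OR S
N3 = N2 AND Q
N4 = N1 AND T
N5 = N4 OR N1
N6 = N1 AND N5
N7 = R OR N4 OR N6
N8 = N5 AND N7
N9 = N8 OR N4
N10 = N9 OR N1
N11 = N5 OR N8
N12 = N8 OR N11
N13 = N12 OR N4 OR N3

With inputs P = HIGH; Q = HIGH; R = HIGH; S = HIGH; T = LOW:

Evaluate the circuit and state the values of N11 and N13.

N1 = P OR T = HIGH OR LOW = HIGH
N2 = N1 OR S = HIGH OR HIGH = HIGH
N3 = N2 AND Q = HIGH AND HIGH = HIGH
N4 = N1 AND T = HIGH AND LOW = LOW
N5 = N4 OR N1 = LOW OR HIGH = HIGH
N6 = N1 AND N5 = HIGH AND HIGH = HIGH
N7 = R OR N4 OR N6 = HIGH OR LOW OR HIGH = HIGH
N8 = N5 AND N7 = HIGH AND HIGH = HIGH
N11 = N5 OR N8 = HIGH OR HIGH = HIGH
N12 = N8 OR N11 = HIGH OR HIGH = HIGH
N13 = N12 OR N4 OR N3 = HIGH OR LOW OR HIGH = HIGH

N11 = HIGH, N13 = HIGH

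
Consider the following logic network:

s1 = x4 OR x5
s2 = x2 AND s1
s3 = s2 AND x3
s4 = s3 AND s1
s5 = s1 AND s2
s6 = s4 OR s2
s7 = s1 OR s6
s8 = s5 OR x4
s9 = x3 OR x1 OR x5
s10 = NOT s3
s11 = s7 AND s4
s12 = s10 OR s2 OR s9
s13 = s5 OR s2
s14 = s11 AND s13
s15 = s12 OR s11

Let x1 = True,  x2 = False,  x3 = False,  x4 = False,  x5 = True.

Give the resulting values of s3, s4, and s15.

s1 = x4 OR x5 = False OR True = True
s2 = x2 AND s1 = False AND True = False
s3 = s2 AND x3 = False AND False = False
s4 = s3 AND s1 = False AND True = False
s6 = s4 OR s2 = False OR False = False
s7 = s1 OR s6 = True OR False = True
s9 = x3 OR x1 OR x5 = False OR True OR True = True
s10 = NOT s3 = NOT False = True
s11 = s7 AND s4 = True AND False = False
s12 = s10 OR s2 OR s9 = True OR False OR True = True
s15 = s12 OR s11 = True OR False = True

s3 = False  s4 = False  s15 = True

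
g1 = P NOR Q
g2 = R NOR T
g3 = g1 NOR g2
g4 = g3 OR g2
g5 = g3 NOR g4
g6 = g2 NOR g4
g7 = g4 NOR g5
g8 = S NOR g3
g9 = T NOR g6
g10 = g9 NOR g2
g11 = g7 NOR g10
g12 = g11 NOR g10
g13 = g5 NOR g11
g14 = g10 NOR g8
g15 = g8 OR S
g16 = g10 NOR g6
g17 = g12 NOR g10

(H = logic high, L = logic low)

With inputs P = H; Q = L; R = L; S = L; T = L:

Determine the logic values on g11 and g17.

g1 = P NOR Q = H NOR L = L
g2 = R NOR T = L NOR L = H
g3 = g1 NOR g2 = L NOR H = L
g4 = g3 OR g2 = L OR H = H
g5 = g3 NOR g4 = L NOR H = L
g6 = g2 NOR g4 = H NOR H = L
g7 = g4 NOR g5 = H NOR L = L
g9 = T NOR g6 = L NOR L = H
g10 = g9 NOR g2 = H NOR H = L
g11 = g7 NOR g10 = L NOR L = H
g12 = g11 NOR g10 = H NOR L = L
g17 = g12 NOR g10 = L NOR L = H

g11 = H  g17 = H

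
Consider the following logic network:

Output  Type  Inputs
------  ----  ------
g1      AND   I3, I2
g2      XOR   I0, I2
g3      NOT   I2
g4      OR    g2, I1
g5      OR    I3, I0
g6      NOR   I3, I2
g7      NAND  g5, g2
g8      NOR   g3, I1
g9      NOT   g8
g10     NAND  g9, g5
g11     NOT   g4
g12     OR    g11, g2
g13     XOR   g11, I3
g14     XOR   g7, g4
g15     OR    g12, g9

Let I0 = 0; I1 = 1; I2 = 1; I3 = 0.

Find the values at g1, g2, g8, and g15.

g1 = 0, g2 = 1, g8 = 0, g15 = 1

g1 = I3 AND I2 = 0 AND 1 = 0
g2 = I0 XOR I2 = 0 XOR 1 = 1
g3 = NOT I2 = NOT 1 = 0
g4 = g2 OR I1 = 1 OR 1 = 1
g8 = g3 NOR I1 = 0 NOR 1 = 0
g9 = NOT g8 = NOT 0 = 1
g11 = NOT g4 = NOT 1 = 0
g12 = g11 OR g2 = 0 OR 1 = 1
g15 = g12 OR g9 = 1 OR 1 = 1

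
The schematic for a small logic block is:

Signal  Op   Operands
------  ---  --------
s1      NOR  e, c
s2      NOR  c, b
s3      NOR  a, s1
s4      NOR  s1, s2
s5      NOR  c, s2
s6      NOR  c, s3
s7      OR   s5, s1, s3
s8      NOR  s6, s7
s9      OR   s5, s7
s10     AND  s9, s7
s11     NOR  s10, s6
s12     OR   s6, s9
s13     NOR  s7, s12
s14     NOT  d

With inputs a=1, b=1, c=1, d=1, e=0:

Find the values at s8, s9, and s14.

s1 = e NOR c = 0 NOR 1 = 0
s2 = c NOR b = 1 NOR 1 = 0
s3 = a NOR s1 = 1 NOR 0 = 0
s5 = c NOR s2 = 1 NOR 0 = 0
s6 = c NOR s3 = 1 NOR 0 = 0
s7 = s5 OR s1 OR s3 = 0 OR 0 OR 0 = 0
s8 = s6 NOR s7 = 0 NOR 0 = 1
s9 = s5 OR s7 = 0 OR 0 = 0
s14 = NOT d = NOT 1 = 0

s8 = 1, s9 = 0, s14 = 0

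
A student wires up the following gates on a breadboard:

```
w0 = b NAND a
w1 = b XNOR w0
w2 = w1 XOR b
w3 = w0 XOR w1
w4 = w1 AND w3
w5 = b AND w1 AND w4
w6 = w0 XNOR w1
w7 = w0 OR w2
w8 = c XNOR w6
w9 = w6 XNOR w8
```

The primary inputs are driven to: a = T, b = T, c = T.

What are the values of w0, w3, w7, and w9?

w0 = b NAND a = T NAND T = F
w1 = b XNOR w0 = T XNOR F = F
w2 = w1 XOR b = F XOR T = T
w3 = w0 XOR w1 = F XOR F = F
w6 = w0 XNOR w1 = F XNOR F = T
w7 = w0 OR w2 = F OR T = T
w8 = c XNOR w6 = T XNOR T = T
w9 = w6 XNOR w8 = T XNOR T = T

w0 = F; w3 = F; w7 = T; w9 = T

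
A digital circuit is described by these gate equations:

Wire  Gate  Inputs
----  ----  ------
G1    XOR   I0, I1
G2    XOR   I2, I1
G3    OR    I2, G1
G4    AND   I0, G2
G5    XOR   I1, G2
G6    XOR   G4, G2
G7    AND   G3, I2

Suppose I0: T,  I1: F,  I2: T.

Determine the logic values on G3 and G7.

G3 = T, G7 = T

G1 = I0 XOR I1 = T XOR F = T
G3 = I2 OR G1 = T OR T = T
G7 = G3 AND I2 = T AND T = T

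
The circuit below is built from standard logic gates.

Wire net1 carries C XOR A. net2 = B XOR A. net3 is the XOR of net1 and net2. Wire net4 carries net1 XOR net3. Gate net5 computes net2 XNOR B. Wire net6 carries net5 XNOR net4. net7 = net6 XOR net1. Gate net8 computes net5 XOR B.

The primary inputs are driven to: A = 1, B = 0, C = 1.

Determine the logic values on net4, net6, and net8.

net1 = C XOR A = 1 XOR 1 = 0
net2 = B XOR A = 0 XOR 1 = 1
net3 = net1 XOR net2 = 0 XOR 1 = 1
net4 = net1 XOR net3 = 0 XOR 1 = 1
net5 = net2 XNOR B = 1 XNOR 0 = 0
net6 = net5 XNOR net4 = 0 XNOR 1 = 0
net8 = net5 XOR B = 0 XOR 0 = 0

net4 = 1, net6 = 0, net8 = 0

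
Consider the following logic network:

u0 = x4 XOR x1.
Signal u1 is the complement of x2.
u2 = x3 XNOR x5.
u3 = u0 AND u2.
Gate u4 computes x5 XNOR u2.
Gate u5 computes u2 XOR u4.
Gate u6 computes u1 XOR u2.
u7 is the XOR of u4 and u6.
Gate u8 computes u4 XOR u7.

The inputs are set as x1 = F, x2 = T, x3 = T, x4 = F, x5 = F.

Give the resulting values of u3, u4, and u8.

u0 = x4 XOR x1 = F XOR F = F
u1 = NOT x2 = NOT T = F
u2 = x3 XNOR x5 = T XNOR F = F
u3 = u0 AND u2 = F AND F = F
u4 = x5 XNOR u2 = F XNOR F = T
u6 = u1 XOR u2 = F XOR F = F
u7 = u4 XOR u6 = T XOR F = T
u8 = u4 XOR u7 = T XOR T = F

u3 = F  u4 = T  u8 = F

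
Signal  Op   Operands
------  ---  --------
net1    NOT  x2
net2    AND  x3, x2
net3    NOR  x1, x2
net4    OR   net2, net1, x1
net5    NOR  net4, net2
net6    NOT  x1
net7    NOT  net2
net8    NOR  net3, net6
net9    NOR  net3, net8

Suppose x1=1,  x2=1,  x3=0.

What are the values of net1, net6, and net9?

net1 = NOT x2 = NOT 1 = 0
net3 = x1 NOR x2 = 1 NOR 1 = 0
net6 = NOT x1 = NOT 1 = 0
net8 = net3 NOR net6 = 0 NOR 0 = 1
net9 = net3 NOR net8 = 0 NOR 1 = 0

net1 = 0, net6 = 0, net9 = 0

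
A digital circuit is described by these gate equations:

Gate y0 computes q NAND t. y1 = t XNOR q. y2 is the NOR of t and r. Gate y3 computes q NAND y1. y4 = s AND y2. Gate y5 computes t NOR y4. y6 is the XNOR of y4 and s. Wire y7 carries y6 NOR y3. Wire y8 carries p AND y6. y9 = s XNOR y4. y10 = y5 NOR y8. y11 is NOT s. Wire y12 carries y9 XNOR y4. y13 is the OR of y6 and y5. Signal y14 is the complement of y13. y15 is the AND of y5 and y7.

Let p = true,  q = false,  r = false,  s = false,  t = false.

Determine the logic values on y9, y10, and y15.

y9 = true  y10 = false  y15 = false

y1 = t XNOR q = false XNOR false = true
y2 = t NOR r = false NOR false = true
y3 = q NAND y1 = false NAND true = true
y4 = s AND y2 = false AND true = false
y5 = t NOR y4 = false NOR false = true
y6 = y4 XNOR s = false XNOR false = true
y7 = y6 NOR y3 = true NOR true = false
y8 = p AND y6 = true AND true = true
y9 = s XNOR y4 = false XNOR false = true
y10 = y5 NOR y8 = true NOR true = false
y15 = y5 AND y7 = true AND false = false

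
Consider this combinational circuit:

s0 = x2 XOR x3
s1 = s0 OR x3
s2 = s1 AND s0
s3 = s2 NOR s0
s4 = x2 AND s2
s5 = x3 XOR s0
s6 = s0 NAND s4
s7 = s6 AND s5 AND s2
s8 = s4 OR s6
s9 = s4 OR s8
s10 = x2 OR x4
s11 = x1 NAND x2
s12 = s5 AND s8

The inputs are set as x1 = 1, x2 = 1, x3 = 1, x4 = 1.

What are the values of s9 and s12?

s0 = x2 XOR x3 = 1 XOR 1 = 0
s1 = s0 OR x3 = 0 OR 1 = 1
s2 = s1 AND s0 = 1 AND 0 = 0
s4 = x2 AND s2 = 1 AND 0 = 0
s5 = x3 XOR s0 = 1 XOR 0 = 1
s6 = s0 NAND s4 = 0 NAND 0 = 1
s8 = s4 OR s6 = 0 OR 1 = 1
s9 = s4 OR s8 = 0 OR 1 = 1
s12 = s5 AND s8 = 1 AND 1 = 1

s9 = 1; s12 = 1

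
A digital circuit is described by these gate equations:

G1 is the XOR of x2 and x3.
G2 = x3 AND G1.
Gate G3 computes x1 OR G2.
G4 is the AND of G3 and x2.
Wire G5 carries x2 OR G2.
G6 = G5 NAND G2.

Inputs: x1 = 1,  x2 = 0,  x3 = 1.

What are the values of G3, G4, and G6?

G3 = 1, G4 = 0, G6 = 0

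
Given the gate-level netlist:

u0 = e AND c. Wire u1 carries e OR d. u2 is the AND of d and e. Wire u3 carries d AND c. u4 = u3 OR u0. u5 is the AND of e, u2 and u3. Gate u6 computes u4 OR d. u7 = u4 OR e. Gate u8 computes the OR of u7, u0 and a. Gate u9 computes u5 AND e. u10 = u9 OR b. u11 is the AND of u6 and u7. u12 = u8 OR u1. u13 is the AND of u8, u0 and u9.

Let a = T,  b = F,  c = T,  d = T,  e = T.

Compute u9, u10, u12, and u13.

u0 = e AND c = T AND T = T
u1 = e OR d = T OR T = T
u2 = d AND e = T AND T = T
u3 = d AND c = T AND T = T
u4 = u3 OR u0 = T OR T = T
u5 = e AND u2 AND u3 = T AND T AND T = T
u7 = u4 OR e = T OR T = T
u8 = u7 OR u0 OR a = T OR T OR T = T
u9 = u5 AND e = T AND T = T
u10 = u9 OR b = T OR F = T
u12 = u8 OR u1 = T OR T = T
u13 = u8 AND u0 AND u9 = T AND T AND T = T

u9 = T, u10 = T, u12 = T, u13 = T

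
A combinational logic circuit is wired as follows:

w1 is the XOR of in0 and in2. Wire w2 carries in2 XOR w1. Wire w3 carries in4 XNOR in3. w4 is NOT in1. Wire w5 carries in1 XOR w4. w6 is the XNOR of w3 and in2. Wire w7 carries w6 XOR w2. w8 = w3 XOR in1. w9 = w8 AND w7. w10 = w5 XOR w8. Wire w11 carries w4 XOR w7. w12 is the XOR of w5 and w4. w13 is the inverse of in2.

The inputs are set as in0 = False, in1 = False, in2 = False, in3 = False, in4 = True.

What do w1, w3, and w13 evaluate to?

w1 = in0 XOR in2 = False XOR False = False
w3 = in4 XNOR in3 = True XNOR False = False
w13 = NOT in2 = NOT False = True

w1 = False  w3 = False  w13 = True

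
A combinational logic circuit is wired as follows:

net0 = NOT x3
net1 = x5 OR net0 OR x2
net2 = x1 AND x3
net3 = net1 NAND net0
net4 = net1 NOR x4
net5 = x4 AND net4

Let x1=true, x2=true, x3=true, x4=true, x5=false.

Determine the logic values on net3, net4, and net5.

net0 = NOT x3 = NOT true = false
net1 = x5 OR net0 OR x2 = false OR false OR true = true
net3 = net1 NAND net0 = true NAND false = true
net4 = net1 NOR x4 = true NOR true = false
net5 = x4 AND net4 = true AND false = false

net3 = true, net4 = false, net5 = false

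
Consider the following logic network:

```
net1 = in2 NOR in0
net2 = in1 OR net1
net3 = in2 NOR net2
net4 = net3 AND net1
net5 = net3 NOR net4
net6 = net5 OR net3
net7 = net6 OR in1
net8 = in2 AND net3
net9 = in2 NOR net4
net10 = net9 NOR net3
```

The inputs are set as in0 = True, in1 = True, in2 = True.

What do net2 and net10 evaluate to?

net1 = in2 NOR in0 = True NOR True = False
net2 = in1 OR net1 = True OR False = True
net3 = in2 NOR net2 = True NOR True = False
net4 = net3 AND net1 = False AND False = False
net9 = in2 NOR net4 = True NOR False = False
net10 = net9 NOR net3 = False NOR False = True

net2 = True; net10 = True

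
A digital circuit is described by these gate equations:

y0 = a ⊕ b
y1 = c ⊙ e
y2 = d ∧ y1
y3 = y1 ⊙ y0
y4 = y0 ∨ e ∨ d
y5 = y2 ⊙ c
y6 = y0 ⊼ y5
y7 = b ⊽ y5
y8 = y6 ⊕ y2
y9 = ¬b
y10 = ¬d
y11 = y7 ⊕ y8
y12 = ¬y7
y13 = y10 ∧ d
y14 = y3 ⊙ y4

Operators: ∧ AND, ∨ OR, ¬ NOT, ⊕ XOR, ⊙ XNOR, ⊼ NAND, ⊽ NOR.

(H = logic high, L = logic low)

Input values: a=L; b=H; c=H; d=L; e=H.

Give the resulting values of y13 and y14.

y0 = a XOR b = L XOR H = H
y1 = c XNOR e = H XNOR H = H
y3 = y1 XNOR y0 = H XNOR H = H
y4 = y0 OR e OR d = H OR H OR L = H
y10 = NOT d = NOT L = H
y13 = y10 AND d = H AND L = L
y14 = y3 XNOR y4 = H XNOR H = H

y13 = L, y14 = H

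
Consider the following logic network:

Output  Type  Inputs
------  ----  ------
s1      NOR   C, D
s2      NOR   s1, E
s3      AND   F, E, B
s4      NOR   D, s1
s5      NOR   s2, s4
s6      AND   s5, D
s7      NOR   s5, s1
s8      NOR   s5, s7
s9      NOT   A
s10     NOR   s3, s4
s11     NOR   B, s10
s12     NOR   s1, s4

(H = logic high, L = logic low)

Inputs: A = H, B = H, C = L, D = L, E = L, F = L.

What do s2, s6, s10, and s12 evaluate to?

s1 = C NOR D = L NOR L = H
s2 = s1 NOR E = H NOR L = L
s3 = F AND E AND B = L AND L AND H = L
s4 = D NOR s1 = L NOR H = L
s5 = s2 NOR s4 = L NOR L = H
s6 = s5 AND D = H AND L = L
s10 = s3 NOR s4 = L NOR L = H
s12 = s1 NOR s4 = H NOR L = L

s2 = L, s6 = L, s10 = H, s12 = L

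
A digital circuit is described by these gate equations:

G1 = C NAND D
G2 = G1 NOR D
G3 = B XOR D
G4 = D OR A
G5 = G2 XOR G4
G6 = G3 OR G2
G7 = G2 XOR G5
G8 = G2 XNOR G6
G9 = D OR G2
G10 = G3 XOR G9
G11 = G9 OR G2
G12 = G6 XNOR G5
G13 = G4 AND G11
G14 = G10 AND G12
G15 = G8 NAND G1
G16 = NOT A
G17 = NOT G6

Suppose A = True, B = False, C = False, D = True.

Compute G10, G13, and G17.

G1 = C NAND D = False NAND True = True
G2 = G1 NOR D = True NOR True = False
G3 = B XOR D = False XOR True = True
G4 = D OR A = True OR True = True
G6 = G3 OR G2 = True OR False = True
G9 = D OR G2 = True OR False = True
G10 = G3 XOR G9 = True XOR True = False
G11 = G9 OR G2 = True OR False = True
G13 = G4 AND G11 = True AND True = True
G17 = NOT G6 = NOT True = False

G10 = False  G13 = True  G17 = False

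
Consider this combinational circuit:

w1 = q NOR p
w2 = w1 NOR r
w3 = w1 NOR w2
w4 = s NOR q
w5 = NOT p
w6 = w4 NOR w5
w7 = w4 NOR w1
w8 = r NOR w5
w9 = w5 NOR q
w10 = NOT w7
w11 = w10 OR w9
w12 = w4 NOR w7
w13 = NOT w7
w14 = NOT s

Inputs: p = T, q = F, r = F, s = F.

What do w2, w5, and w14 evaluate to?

w1 = q NOR p = F NOR T = F
w2 = w1 NOR r = F NOR F = T
w5 = NOT p = NOT T = F
w14 = NOT s = NOT F = T

w2 = T, w5 = F, w14 = T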